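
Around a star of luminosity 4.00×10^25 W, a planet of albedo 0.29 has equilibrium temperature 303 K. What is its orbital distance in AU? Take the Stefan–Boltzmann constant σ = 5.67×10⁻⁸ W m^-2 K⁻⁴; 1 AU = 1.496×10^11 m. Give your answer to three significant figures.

0.230 AU

The flux needed for this T is 4σT⁴/(1−0.29) = 2692 W m^-2.
Then d = [L/(4πS)]^(1/2) = 3.438×10^10 m, i.e. 0.2298 AU.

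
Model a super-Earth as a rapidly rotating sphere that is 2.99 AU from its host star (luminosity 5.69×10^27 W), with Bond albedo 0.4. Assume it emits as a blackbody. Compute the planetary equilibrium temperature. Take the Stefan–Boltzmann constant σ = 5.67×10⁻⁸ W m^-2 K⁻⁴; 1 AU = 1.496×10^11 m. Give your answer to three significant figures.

278 K

d = 2.99 × 1.496×10^11 m = 4.473×10^11 m.
S = L/(4πd²) = 2263 W m^-2.
Averaging over the sphere, the absorbed flux is S(1−α)/4 = 339.5 W m^-2.
Balancing against σT⁴: T = (339.5/5.67×10⁻⁸)^(1/4) = 278.2 K.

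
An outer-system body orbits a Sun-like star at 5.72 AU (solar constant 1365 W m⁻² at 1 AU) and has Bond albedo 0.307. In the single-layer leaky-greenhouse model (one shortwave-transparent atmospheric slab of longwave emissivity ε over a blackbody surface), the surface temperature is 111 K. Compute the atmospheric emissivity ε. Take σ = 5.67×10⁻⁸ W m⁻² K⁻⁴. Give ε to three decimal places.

0.321

Irradiance scales as 1/d², so S = 1365 W m⁻² × (1/5.72)² = 41.72 W m⁻².
TOA balance gives T_e = 106.3 K.
Inverting T_s⁴ = 2T_e⁴/(2−ε): (T_e/T_s)⁴ = 0.8397, so ε = 2(1 − 0.8397) = 0.3205.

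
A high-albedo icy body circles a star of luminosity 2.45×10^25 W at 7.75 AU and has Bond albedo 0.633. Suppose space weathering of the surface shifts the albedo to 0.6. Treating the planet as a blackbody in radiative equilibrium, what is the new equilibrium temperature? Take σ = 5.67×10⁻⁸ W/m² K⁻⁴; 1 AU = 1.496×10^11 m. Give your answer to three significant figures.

40.0 kelvin

Orbital distance: d = 7.75 AU = 1.159×10^12 m.
S = L/(4πd²) = 1.450 W/m².
T₂ = [S(1−α₂)/(4σ)]^(1/4) = [1.450·0.4/(4σ)]^(1/4) = 39.99 K.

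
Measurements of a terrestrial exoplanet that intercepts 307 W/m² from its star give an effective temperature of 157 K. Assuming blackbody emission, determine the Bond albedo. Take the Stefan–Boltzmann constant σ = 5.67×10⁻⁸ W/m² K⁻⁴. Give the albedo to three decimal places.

Energy balance: S(1−α)/4 = σT⁴, so 1−α = 4σT⁴/S.
σT⁴ = 34.45 W/m², so 4σT⁴ = 137.8 W/m².
1−α = 137.8/307.0 = 0.4489, so α = 0.5511.

0.551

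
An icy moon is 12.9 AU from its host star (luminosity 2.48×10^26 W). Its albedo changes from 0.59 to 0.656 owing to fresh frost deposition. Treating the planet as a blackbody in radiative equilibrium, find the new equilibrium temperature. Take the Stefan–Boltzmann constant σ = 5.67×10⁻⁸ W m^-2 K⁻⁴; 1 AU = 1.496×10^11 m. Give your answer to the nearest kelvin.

Orbital distance: d = 12.9 AU = 1.930×10^12 m.
Flux at the orbit: S = L/(4πd²) = 2.48×10^26/(4π·(1.93×10^12)²) = 5.299 W m^-2.
With the new albedo, S(1−α₂)/4 = 0.4557 W m^-2, so T₂ = 53.24 K.

53 K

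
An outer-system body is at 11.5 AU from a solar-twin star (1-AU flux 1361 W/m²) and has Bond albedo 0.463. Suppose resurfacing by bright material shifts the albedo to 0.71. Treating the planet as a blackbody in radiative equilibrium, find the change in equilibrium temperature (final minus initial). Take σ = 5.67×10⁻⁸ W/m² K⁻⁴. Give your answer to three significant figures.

By the inverse-square law, S = 1361/11.5² = 10.29 W/m².
Before: T₁ = [10.29·0.537/(4σ)]^(1/4) = 70.26 K.
After:  T₂ = [10.29·0.29/(4σ)]^(1/4) = 60.23 K.
Change: 60.23 − 70.26 = -10.03 K.

-10.0 K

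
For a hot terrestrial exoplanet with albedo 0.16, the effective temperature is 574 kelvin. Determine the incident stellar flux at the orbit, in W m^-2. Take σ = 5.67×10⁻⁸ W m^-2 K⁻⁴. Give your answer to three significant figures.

Invert the energy balance for S: S = 4σT⁴/(1−α).
σT⁴ = 5.67×10⁻⁸·(574)⁴ = 6155 W m^-2.
So S = 4×6155/(1−0.16) = 29310 W m^-2.

29300 W m^-2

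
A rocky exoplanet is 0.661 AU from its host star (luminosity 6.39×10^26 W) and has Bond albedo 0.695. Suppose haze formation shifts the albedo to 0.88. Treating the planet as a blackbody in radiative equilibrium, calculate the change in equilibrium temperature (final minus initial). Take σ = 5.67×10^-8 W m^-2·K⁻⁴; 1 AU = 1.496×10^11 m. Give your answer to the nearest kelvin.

d = 0.661 × 1.496×10^11 m = 9.889×10^10 m.
S = L/(4πd²) = 5200 W m^-2.
With α = 0.695, T₁ = 289.2 K.
With α = 0.88, T₂ = 229.0 K.
ΔT = T₂ − T₁ = -60.15 K.

-60 K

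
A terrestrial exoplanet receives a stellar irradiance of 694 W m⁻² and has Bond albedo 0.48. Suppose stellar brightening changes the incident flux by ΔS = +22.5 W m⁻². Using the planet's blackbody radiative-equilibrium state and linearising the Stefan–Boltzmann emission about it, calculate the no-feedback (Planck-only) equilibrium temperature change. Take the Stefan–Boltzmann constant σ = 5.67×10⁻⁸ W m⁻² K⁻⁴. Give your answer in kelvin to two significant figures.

Reference equilibrium: T_e = [S(1−α)/(4σ)]^(1/4) = 199.7 K.
Only a fraction (1−α) is absorbed and it's spread over 4πR², so ΔF = (1−α)ΔS/4 = 2.925 W m⁻².
The Planck feedback parameter is 4σT_e³ = 1.807 W m⁻²/K.
So ΔT₀ = 2.925/1.807 = 1.62 K.

1.6 K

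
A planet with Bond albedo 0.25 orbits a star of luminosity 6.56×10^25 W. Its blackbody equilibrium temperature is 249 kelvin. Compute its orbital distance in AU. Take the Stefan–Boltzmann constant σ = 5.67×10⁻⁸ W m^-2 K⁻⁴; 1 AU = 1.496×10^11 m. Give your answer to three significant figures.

0.448 AU

Required flux: S = 4σT⁴/(1−α) = 1162 W m^-2.
Then d = [L/(4πS)]^(1/2) = 6.701×10^10 m, i.e. 0.4479 AU.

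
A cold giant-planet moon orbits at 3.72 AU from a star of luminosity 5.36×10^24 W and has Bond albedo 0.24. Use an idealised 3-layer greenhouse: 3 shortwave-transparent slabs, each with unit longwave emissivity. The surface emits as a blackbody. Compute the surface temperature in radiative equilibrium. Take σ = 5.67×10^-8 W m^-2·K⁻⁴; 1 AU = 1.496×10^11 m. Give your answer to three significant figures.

65.5 K

Orbital distance: d = 3.72 AU = 5.565×10^11 m.
S = L/(4πd²) = 1.377 W m^-2.
Top-of-atmosphere balance: σT_e⁴ = S(1−α)/4 = 0.2617 W m^-2 → T_e = 46.35 K.
With N = 3 opaque layers, T_s = (N+1)^(1/4)·T_e = 4^(1/4)·46.35 = 65.55 K.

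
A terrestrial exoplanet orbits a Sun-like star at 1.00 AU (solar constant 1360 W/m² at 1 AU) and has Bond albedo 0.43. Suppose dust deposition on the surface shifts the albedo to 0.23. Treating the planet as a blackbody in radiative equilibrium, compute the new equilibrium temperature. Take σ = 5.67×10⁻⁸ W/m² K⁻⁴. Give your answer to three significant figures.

Irradiance scales as 1/d², so S = 1360 W/m² × (1/1.00)² = 1360 W/m².
With the new albedo, S(1−α₂)/4 = 261.8 W/m², so T₂ = 260.7 K.

261 K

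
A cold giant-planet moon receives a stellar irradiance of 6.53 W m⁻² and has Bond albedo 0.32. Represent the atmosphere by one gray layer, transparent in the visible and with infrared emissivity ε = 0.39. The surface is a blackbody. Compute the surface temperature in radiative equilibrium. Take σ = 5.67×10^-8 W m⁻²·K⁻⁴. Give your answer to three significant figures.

70.2 kelvin

Effective emission temperature (TOA balance): σT_e⁴ = S(1−α)/4 = 1.110 W m⁻² → T_e = 66.52 K.
Surface balance with a leaky layer gives σT_s⁴ = σT_e⁴·2/(2−ε), so T_s = T_e·[2/(2−0.39)]^(1/4) = 70.23 K.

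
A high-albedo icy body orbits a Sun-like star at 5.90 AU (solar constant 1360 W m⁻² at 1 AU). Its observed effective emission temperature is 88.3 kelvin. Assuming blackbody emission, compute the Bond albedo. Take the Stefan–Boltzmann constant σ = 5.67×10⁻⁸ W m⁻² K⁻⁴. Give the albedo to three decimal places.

By the inverse-square law, S = 1360/5.90² = 39.07 W m⁻².
Energy balance: S(1−α)/4 = σT⁴, so 1−α = 4σT⁴/S.
σT⁴ = 3.447 W m⁻², so 4σT⁴ = 13.79 W m⁻².
Hence α = 1 − 13.79/39.07 = 0.6471.

0.647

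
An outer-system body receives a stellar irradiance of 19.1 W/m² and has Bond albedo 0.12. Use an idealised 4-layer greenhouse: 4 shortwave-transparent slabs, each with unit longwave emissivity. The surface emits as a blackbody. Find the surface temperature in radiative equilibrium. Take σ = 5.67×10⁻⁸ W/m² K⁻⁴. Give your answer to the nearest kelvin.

139 K

OLR = S(1−α)/4 = 4.202 W/m²; the top layer radiates at T_e = 92.78 K.
For an N-layer opaque stack, T_s⁴ = (N+1)T_e⁴, hence T_s = (5)^(1/4)×92.78 K = 138.7 K.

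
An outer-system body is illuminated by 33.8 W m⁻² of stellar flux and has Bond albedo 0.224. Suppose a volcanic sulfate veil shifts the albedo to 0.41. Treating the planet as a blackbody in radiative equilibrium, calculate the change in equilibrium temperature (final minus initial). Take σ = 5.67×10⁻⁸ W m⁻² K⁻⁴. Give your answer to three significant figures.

-6.87 K

With α = 0.224, T₁ = 103.7 K.
With α = 0.41, T₂ = 96.83 K.
Change: 96.83 − 103.7 = -6.866 K.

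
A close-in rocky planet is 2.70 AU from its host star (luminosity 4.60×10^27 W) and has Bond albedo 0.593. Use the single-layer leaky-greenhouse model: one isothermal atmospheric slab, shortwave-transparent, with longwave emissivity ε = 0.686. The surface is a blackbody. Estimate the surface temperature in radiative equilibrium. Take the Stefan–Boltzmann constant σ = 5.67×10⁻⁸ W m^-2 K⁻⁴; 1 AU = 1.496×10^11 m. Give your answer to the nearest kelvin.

280 kelvin

Orbital distance: d = 2.70 AU = 4.039×10^11 m.
Spreading L over a sphere of radius d: S = 4.60×10^27/(4π·4.04×10^11²) = 2244 W m^-2.
Effective emission temperature (TOA balance): σT_e⁴ = S(1−α)/4 = 228.3 W m^-2 → T_e = 251.9 K.
For a single slab of emissivity ε, T_s⁴ = 2T_e⁴/(2−ε); thus T_s = 251.9·(1.522)^(1/4) = 279.8 K.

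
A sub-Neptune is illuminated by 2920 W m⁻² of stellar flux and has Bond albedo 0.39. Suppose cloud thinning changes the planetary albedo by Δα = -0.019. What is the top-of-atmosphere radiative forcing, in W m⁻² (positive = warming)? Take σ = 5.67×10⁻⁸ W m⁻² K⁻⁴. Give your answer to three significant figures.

13.9 W m⁻²

ΔF = −(S/4)Δα = −(2920/4)×(-0.019) = 13.87 W m⁻².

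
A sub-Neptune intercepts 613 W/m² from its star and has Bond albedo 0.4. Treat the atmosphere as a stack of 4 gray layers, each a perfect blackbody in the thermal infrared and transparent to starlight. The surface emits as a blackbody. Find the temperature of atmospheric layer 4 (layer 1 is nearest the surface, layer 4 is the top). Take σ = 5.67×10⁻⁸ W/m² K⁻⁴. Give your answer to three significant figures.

201 K

The effective emission temperature is T_e = [S(1−α)/(4σ)]^¼ = 200.7 K.
The net upward flux σT_e⁴ is constant between every pair of levels, so T_k⁴ = (N+1−k)T_e⁴.
With k = 4: T_4 = (4+1−4)^¼·200.7 K = 200.7 K.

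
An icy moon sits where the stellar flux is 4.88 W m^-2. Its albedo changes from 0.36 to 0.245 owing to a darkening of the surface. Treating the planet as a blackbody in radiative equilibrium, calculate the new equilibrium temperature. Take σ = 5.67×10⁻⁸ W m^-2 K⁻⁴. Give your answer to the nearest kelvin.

63 K

New equilibrium: T₂ = [(1−0.245)·4.880/(4σ)]^(1/4) = 63.49 K.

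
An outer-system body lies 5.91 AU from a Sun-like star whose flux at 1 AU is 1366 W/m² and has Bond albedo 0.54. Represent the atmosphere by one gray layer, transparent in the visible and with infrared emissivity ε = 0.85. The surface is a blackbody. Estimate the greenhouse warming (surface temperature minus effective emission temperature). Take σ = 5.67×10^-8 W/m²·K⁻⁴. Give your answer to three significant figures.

14.0 K

By the inverse-square law, S = 1366/5.91² = 39.11 W/m².
Effective emission temperature (TOA balance): σT_e⁴ = S(1−α)/4 = 4.498 W/m² → T_e = 94.37 K.
Surface balance with a leaky layer gives σT_s⁴ = σT_e⁴·2/(2−ε), so T_s = T_e·[2/(2−0.85)]^(1/4) = 108.4 K.
The atmosphere warms the surface by 14.00 K.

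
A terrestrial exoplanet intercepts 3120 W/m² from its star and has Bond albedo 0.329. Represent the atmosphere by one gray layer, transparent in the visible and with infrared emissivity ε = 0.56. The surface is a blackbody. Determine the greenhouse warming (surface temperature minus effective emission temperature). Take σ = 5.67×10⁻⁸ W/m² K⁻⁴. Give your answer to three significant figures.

The planet radiates to space at T_e = [S(1−α)/(4σ)]^(1/4) = 310.0 K.
The surface balance (absorbed SW + ε·downward IR = σT_s⁴) with T_a⁴ = T_s⁴/2 reduces to T_s = T_e·[2/(2−ε)]^¼ = 336.5 K.
The atmosphere warms the surface by 26.53 K.

26.5 K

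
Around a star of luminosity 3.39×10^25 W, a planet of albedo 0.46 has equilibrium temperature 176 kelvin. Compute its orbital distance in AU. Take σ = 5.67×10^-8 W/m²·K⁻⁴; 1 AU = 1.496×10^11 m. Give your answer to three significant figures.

Energy balance gives S = 4σT⁴/(1−α) = 403.0 W/m².
S = L/(4πd²) → d = √(L/4πS) = √(3.39×10^25/(4π·403.0)) = 8.182×10^10 m = 0.5469 AU.

0.547 AU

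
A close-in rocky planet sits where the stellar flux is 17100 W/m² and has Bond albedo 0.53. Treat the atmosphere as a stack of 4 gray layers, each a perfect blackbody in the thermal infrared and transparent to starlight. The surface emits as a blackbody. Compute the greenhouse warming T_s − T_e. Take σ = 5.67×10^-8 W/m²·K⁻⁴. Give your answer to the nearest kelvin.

215 K

Top-of-atmosphere balance: σT_e⁴ = S(1−α)/4 = 2009 W/m² → T_e = 433.9 K.
T_s = (N+1)^(1/4)·T_e = 648.8 K.
So the greenhouse effect raises the surface by 648.8 − 433.9 = 214.9 K.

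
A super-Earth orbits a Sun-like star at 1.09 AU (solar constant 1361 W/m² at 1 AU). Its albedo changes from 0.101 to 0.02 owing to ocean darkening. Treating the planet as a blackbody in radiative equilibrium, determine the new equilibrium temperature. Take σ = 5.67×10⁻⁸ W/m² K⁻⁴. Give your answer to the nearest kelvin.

265 kelvin

By the inverse-square law, S = 1361/1.09² = 1146 W/m².
New equilibrium: T₂ = [(1−0.02)·1146/(4σ)]^(1/4) = 265.2 K.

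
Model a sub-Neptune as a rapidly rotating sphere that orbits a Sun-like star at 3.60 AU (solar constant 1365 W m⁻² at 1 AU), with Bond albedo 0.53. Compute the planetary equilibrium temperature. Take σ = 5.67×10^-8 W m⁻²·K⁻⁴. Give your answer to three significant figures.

By the inverse-square law, S = 1365/3.60² = 105.3 W m⁻².
Averaging over the sphere, the absorbed flux is S(1−α)/4 = 12.38 W m⁻².
In equilibrium σT⁴ equals this, so T = 121.5 K.

122 kelvin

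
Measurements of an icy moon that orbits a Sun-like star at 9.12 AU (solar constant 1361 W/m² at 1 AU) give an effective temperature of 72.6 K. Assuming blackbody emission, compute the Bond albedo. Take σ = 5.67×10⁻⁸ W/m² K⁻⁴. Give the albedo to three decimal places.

0.615

Irradiance scales as 1/d², so S = 1361 W/m² × (1/9.12)² = 16.36 W/m².
From σT⁴ = S(1−α)/4 we invert for α: 1−α = 4σT⁴/S.
σT⁴ = 1.575 W/m², so 4σT⁴ = 6.301 W/m².
Hence α = 1 − 6.301/16.36 = 0.6149.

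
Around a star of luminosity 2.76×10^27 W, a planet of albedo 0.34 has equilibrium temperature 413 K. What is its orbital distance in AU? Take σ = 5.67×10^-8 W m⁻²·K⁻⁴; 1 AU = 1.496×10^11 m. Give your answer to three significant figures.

Required flux: S = 4σT⁴/(1−α) = 9998 W m⁻².
Then d = [L/(4πS)]^(1/2) = 1.482×10^11 m, i.e. 0.9908 AU.

0.991 AU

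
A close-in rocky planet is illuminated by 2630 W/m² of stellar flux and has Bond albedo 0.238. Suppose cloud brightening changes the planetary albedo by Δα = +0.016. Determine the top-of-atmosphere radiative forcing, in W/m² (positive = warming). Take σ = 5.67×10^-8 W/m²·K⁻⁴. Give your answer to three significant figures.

TOA radiative forcing: ΔF = −S·Δα/4 = −2630·(+0.016)/4 = -10.52 W/m².

-10.5 W/m²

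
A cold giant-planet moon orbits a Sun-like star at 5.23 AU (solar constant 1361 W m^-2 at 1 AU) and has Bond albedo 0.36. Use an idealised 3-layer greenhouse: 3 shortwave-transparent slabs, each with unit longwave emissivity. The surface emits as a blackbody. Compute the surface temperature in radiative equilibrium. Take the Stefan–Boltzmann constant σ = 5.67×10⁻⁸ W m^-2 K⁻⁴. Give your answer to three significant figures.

154 K

Irradiance scales as 1/d², so S = 1361 W m^-2 × (1/5.23)² = 49.76 W m^-2.
The effective emission temperature is T_e = [S(1−α)/(4σ)]^¼ = 108.9 K.
Layer-by-layer balance gives σT_s⁴ = (N+1)σT_e⁴, so T_s = 4^¼·108.9 = 153.9 K.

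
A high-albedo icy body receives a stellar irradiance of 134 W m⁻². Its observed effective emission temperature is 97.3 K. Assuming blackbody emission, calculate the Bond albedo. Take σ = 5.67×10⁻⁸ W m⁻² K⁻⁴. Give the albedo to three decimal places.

Energy balance: S(1−α)/4 = σT⁴, so 1−α = 4σT⁴/S.
σT⁴ = 5.082 W m⁻², so 4σT⁴ = 20.33 W m⁻².
1−α = 20.33/134.0 = 0.1517, so α = 0.8483.

0.848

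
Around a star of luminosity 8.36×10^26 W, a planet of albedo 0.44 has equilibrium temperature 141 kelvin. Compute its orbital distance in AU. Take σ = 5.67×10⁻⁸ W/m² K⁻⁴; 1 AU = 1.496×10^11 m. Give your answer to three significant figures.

4.31 AU

The flux needed for this T is 4σT⁴/(1−0.44) = 160.1 W/m².
From L = 4πd²S, d = √(8.36×10^26/(4π·160.1)) = 6.447×10^11 m = 4.309 AU.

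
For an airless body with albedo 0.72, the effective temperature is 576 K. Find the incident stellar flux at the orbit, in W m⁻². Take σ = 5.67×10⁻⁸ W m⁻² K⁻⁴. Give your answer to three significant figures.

89200 W m⁻²

Invert the energy balance for S: S = 4σT⁴/(1−α).
The emitted flux is σT⁴ = 6241 W m⁻².
So S = 4×6241/(1−0.72) = 89160 W m⁻².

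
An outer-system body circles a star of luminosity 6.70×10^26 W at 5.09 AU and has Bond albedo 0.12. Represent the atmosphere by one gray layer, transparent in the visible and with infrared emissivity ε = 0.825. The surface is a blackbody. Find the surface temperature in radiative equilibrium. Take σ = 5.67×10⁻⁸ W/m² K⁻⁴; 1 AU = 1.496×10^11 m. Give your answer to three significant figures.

Orbital distance: d = 5.09 AU = 7.615×10^11 m.
Flux at the orbit: S = L/(4πd²) = 6.70×10^26/(4π·(7.61×10^11)²) = 91.95 W/m².
At the top of the atmosphere, σT_e⁴ = S(1−α)/4 = 20.23 W/m², giving T_e = 137.4 K.
For a single slab of emissivity ε, T_s⁴ = 2T_e⁴/(2−ε); thus T_s = 137.4·(1.702)^(1/4) = 157.0 K.

157 kelvin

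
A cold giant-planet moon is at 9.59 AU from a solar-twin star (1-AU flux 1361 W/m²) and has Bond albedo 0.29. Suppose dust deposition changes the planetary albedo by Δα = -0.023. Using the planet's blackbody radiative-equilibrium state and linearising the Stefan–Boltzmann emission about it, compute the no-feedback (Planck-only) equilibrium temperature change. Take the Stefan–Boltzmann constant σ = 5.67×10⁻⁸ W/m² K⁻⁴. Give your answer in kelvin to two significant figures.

Irradiance scales as 1/d², so S = 1361 W/m² × (1/9.59)² = 14.80 W/m².
Unperturbed T_e = [14.80·(1−0.29)/(4σ)]^¼ = 82.50 K.
The change in absorbed flux is Δ[S(1−α)/4] = −SΔα/4 = 0.08509 W/m².
Linearising σT⁴ gives d(σT⁴)/dT = 4σT_e³ = 0.1274 W/m² per K.
Hence the no-feedback warming is ΔF/(4σT_e³) = 0.668 K.

0.67 K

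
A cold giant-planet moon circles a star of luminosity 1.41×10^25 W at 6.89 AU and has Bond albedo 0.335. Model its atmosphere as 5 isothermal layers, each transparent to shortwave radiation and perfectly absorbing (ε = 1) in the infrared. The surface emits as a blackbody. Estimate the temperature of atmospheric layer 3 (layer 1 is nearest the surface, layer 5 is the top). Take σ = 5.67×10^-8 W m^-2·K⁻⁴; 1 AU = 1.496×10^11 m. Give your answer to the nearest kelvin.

d = 6.89 × 1.496×10^11 m = 1.031×10^12 m.
Flux at the orbit: S = L/(4πd²) = 1.41×10^25/(4π·(1.03×10^12)²) = 1.056 W m^-2.
Top-of-atmosphere balance: σT_e⁴ = S(1−α)/4 = 0.1756 W m^-2 → T_e = 41.95 K.
In the N-layer model, layer k (counted from the surface) has T_k = (N+1−k)^(1/4)·T_e.
T_3 = (3)^(1/4)·41.95 = 55.21 K.

55 K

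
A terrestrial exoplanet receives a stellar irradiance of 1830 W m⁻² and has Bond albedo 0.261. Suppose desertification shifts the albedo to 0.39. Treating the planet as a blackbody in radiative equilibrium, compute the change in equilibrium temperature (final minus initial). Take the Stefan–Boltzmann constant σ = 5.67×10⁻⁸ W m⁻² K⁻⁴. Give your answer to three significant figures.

-13.0 K

With α = 0.261, T₁ = 277.9 K.
After:  T₂ = [1830·0.61/(4σ)]^(1/4) = 264.9 K.
ΔT = T₂ − T₁ = -13.01 K.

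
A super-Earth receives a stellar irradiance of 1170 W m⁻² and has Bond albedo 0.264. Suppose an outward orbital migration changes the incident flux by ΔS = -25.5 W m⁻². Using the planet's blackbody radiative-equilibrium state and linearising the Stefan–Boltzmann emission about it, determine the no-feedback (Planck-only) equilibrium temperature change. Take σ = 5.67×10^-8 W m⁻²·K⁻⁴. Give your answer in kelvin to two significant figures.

Reference equilibrium: T_e = [S(1−α)/(4σ)]^(1/4) = 248.2 K.
ΔF = Δ[S(1−α)]/4 = (1−0.264)·-25.5/4 = -4.692 W m⁻².
Planck response: λ_P = 4σT_e³ = 4·5.67×10⁻⁸·(248.2)³ = 3.469 W m⁻²/K.
Hence the no-feedback warming is ΔF/(4σT_e³) = -1.35 K.

-1.4 K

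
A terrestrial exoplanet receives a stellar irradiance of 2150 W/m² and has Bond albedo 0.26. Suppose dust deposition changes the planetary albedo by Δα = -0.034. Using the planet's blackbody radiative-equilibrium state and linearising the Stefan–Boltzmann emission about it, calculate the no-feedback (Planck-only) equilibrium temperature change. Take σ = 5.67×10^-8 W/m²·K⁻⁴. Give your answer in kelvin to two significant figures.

3.3 K

Reference equilibrium: T_e = [S(1−α)/(4σ)]^(1/4) = 289.4 K.
The change in absorbed flux is Δ[S(1−α)/4] = −SΔα/4 = 18.28 W/m².
Planck response: λ_P = 4σT_e³ = 4·5.67×10⁻⁸·(289.4)³ = 5.497 W/m²/K.
So ΔT₀ = 18.28/5.497 = 3.32 K.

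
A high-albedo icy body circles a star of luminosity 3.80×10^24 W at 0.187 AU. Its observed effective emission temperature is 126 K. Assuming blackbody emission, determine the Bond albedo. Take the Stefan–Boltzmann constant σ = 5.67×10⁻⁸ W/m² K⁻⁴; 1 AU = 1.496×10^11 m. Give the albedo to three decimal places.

Orbital distance: d = 0.187 AU = 2.798×10^10 m.
Flux at the orbit: S = L/(4πd²) = 3.80×10^24/(4π·(2.80×10^10)²) = 386.4 W/m².
From σT⁴ = S(1−α)/4 we invert for α: 1−α = 4σT⁴/S.
σT⁴ = 14.29 W/m², so 4σT⁴ = 57.16 W/m².
1−α = 57.16/386.4 = 0.1479, so α = 0.8521.

0.852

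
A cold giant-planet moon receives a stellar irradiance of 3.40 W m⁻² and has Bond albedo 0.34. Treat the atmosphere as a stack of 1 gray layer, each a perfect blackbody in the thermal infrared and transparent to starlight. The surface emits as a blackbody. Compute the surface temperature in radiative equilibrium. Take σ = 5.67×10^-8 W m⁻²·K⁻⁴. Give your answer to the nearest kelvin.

67 K

OLR = S(1−α)/4 = 0.5610 W m⁻²; the top layer radiates at T_e = 56.08 K.
With N = 1 opaque layers, T_s = (N+1)^(1/4)·T_e = 2^(1/4)·56.08 = 66.70 K.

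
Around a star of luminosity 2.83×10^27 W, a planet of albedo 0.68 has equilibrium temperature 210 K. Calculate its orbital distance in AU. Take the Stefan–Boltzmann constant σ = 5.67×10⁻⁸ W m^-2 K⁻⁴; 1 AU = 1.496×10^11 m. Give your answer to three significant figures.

2.70 AU

Energy balance gives S = 4σT⁴/(1−α) = 1378 W m^-2.
From L = 4πd²S, d = √(2.83×10^27/(4π·1378)) = 4.042×10^11 m = 2.702 AU.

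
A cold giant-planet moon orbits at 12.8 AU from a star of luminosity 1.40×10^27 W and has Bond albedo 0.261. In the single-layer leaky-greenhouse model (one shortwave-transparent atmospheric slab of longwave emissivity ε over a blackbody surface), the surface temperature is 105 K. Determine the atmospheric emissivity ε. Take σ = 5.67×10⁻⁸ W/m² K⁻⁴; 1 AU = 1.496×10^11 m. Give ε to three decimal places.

0.371

Orbital distance: d = 12.8 AU = 1.915×10^12 m.
Spreading L over a sphere of radius d: S = 1.40×10^27/(4π·1.91×10^12²) = 30.38 W/m².
First, T_e = [30.38·(1−0.261)/(4σ)]^(1/4) = 99.75 K.
Since (2−ε)/2 = (T_e/T_s)⁴ = 0.8145, ε = 0.3710.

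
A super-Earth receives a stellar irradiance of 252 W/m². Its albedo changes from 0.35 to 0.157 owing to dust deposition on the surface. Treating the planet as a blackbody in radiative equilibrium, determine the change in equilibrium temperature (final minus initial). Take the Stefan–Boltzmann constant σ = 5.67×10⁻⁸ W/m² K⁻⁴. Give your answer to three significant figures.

11.0 K

With α = 0.35, T₁ = 163.9 K.
With α = 0.157, T₂ = 174.9 K.
ΔT = T₂ − T₁ = 11.01 K.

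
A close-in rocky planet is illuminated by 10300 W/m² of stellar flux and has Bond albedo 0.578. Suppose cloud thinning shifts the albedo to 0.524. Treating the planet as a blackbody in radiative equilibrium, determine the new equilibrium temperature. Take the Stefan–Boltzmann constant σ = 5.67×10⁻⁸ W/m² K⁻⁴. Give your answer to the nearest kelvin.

383 K

With the new albedo, S(1−α₂)/4 = 1226 W/m², so T₂ = 383.4 K.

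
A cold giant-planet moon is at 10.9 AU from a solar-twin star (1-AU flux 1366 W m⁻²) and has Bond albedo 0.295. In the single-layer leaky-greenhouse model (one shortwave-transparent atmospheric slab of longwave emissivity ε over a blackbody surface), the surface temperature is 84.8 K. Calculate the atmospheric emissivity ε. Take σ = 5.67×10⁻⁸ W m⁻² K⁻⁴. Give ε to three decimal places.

By the inverse-square law, S = 1366/10.9² = 11.50 W m⁻².
First, T_e = [11.50·(1−0.295)/(4σ)]^(1/4) = 77.32 K.
Since (2−ε)/2 = (T_e/T_s)⁴ = 0.6911, ε = 0.6177.

0.618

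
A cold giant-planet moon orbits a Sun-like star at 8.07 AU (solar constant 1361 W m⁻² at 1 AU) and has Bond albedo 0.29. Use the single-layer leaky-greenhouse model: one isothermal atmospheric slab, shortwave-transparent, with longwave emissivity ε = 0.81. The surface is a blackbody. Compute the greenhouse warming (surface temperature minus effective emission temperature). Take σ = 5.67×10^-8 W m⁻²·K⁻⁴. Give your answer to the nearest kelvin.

12 K

Irradiance scales as 1/d², so S = 1361 W m⁻² × (1/8.07)² = 20.90 W m⁻².
Effective emission temperature (TOA balance): σT_e⁴ = S(1−α)/4 = 3.709 W m⁻² → T_e = 89.94 K.
The surface balance (absorbed SW + ε·downward IR = σT_s⁴) with T_a⁴ = T_s⁴/2 reduces to T_s = T_e·[2/(2−ε)]^¼ = 102.4 K.
T_s − T_e = 102.4 − 89.94 = 12.46 K.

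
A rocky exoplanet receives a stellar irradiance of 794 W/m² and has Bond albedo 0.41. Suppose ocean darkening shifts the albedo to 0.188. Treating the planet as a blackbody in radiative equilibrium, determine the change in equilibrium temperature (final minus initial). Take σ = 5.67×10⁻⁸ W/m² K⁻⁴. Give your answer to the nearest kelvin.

18 K

Before: T₁ = [794.0·0.59/(4σ)]^(1/4) = 213.2 K.
After:  T₂ = [794.0·0.812/(4σ)]^(1/4) = 230.9 K.
ΔT = T₂ − T₁ = 17.72 K.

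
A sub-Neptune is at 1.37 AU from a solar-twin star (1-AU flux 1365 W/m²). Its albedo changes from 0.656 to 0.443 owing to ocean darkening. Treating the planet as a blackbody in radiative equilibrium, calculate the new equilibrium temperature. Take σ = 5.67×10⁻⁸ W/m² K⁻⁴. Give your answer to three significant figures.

Flux at the orbit: S = 1365/(1.37)² = 727.3 W/m².
With the new albedo, S(1−α₂)/4 = 101.3 W/m², so T₂ = 205.6 K.

206 K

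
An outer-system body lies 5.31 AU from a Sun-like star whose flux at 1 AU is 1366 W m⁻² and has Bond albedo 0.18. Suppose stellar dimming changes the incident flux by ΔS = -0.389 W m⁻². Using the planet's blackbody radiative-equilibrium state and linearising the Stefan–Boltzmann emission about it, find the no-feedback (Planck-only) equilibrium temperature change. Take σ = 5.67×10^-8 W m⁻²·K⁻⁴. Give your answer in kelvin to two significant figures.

By the inverse-square law, S = 1366/5.31² = 48.45 W m⁻².
The baseline emission temperature is T_e = 115.0 K.
ΔF = Δ[S(1−α)]/4 = (1−0.18)·-0.389/4 = -0.07975 W m⁻².
Linearising σT⁴ gives d(σT⁴)/dT = 4σT_e³ = 0.3453 W m⁻² per K.
ΔT₀ = ΔF/λ_P = -0.07975/0.3453 = -0.231 K.

-0.23 K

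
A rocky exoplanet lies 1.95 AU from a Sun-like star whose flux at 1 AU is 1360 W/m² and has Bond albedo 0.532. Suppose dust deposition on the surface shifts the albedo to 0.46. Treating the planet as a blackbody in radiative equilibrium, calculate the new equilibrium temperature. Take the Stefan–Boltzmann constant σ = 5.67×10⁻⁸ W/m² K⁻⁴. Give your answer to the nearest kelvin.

Irradiance scales as 1/d², so S = 1360 W/m² × (1/1.95)² = 357.7 W/m².
New equilibrium: T₂ = [(1−0.46)·357.7/(4σ)]^(1/4) = 170.8 K.

171 kelvin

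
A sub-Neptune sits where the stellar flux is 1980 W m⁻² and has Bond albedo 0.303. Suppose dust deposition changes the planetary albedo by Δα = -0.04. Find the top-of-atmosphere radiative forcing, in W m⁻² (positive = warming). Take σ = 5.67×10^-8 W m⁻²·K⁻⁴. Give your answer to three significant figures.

The change in absorbed flux is Δ[S(1−α)/4] = −SΔα/4 = 19.80 W m⁻².

19.8 W m⁻²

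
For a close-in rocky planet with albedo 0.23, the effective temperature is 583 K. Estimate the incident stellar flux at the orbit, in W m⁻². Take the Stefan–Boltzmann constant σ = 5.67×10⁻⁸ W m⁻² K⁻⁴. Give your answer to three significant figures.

Invert the energy balance for S: S = 4σT⁴/(1−α).
The emitted flux is σT⁴ = 6550 W m⁻².
So S = 4×6550/(1−0.23) = 34030 W m⁻².

34000 W m⁻²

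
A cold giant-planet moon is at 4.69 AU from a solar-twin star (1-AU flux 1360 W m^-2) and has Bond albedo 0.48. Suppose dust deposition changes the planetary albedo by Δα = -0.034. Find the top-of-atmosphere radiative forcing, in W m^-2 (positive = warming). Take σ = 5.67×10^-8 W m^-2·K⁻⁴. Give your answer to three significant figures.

0.526 W m^-2

Irradiance scales as 1/d², so S = 1360 W m^-2 × (1/4.69)² = 61.83 W m^-2.
The change in absorbed flux is Δ[S(1−α)/4] = −SΔα/4 = 0.5255 W m^-2.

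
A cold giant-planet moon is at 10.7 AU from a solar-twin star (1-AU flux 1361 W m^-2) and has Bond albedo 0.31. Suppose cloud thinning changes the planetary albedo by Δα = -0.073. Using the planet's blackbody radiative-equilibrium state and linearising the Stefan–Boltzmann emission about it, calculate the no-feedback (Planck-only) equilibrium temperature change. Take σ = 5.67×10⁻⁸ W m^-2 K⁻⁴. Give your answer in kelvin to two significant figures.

2.1 kelvin

Flux at the orbit: S = 1361/(10.7)² = 11.89 W m^-2.
Unperturbed T_e = [11.89·(1−0.31)/(4σ)]^¼ = 77.55 K.
TOA radiative forcing: ΔF = −S·Δα/4 = −11.89·(-0.073)/4 = 0.2169 W m^-2.
Planck response: λ_P = 4σT_e³ = 4·5.67×10⁻⁸·(77.55)³ = 0.1058 W m^-2/K.
So ΔT₀ = 0.2169/0.1058 = 2.05 K.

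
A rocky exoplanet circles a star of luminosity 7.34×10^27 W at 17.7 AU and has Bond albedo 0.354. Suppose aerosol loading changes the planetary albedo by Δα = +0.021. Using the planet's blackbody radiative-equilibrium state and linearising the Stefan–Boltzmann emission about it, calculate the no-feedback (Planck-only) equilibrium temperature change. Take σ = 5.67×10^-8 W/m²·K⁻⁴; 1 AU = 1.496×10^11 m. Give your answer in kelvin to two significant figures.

Orbital distance: d = 17.7 AU = 2.648×10^12 m.
S = L/(4πd²) = 83.31 W/m².
Unperturbed T_e = [83.31·(1−0.354)/(4σ)]^¼ = 124.1 K.
ΔF = −(S/4)Δα = −(83.31/4)×(+0.021) = -0.4374 W/m².
Linearising σT⁴ gives d(σT⁴)/dT = 4σT_e³ = 0.4336 W/m² per K.
Hence the no-feedback warming is ΔF/(4σT_e³) = -1.01 K.

-1.0 K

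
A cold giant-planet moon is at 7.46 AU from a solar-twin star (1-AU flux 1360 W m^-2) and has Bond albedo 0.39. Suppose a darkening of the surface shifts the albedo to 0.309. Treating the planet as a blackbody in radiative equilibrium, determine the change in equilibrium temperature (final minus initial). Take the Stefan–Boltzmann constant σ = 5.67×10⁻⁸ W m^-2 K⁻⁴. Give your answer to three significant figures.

2.85 kelvin

Irradiance scales as 1/d², so S = 1360 W m^-2 × (1/7.46)² = 24.44 W m^-2.
Before: T₁ = [24.44·0.61/(4σ)]^(1/4) = 90.04 K.
After:  T₂ = [24.44·0.691/(4σ)]^(1/4) = 92.89 K.
ΔT = T₂ − T₁ = 2.851 K.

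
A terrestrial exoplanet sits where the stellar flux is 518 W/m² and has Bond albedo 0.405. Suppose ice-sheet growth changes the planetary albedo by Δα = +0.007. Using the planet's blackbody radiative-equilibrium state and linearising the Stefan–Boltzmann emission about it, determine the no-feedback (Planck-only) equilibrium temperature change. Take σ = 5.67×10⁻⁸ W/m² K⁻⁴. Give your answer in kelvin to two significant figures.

Unperturbed T_e = [518.0·(1−0.405)/(4σ)]^¼ = 192.0 K.
The change in absorbed flux is Δ[S(1−α)/4] = −SΔα/4 = -0.9065 W/m².
The Planck feedback parameter is 4σT_e³ = 1.605 W/m²/K.
Hence the no-feedback warming is ΔF/(4σT_e³) = -0.565 K.

-0.56 K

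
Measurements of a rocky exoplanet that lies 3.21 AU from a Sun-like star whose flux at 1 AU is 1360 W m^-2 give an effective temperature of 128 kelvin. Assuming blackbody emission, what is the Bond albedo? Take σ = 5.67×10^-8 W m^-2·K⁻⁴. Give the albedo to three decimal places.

0.539

By the inverse-square law, S = 1360/3.21² = 132.0 W m^-2.
Energy balance: S(1−α)/4 = σT⁴, so 1−α = 4σT⁴/S.
4σT⁴ = 4·5.67×10⁻⁸·(128)⁴ = 60.88 W m^-2.
1−α = 60.88/132.0 = 0.4613, so α = 0.5387.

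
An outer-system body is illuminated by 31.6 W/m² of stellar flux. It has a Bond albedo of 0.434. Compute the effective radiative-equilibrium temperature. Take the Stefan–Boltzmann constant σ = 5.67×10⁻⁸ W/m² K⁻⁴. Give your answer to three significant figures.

94.2 K

Averaging over the sphere, the absorbed flux is S(1−α)/4 = 4.471 W/m².
Balancing against σT⁴: T = (4.471/5.67×10⁻⁸)^(1/4) = 94.24 K.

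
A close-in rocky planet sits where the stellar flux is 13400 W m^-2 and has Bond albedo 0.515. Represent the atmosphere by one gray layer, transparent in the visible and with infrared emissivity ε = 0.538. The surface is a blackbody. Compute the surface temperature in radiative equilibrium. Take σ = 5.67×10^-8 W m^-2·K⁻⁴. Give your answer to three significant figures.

The planet radiates to space at T_e = [S(1−α)/(4σ)]^(1/4) = 411.4 K.
The surface balance (absorbed SW + ε·downward IR = σT_s⁴) with T_a⁴ = T_s⁴/2 reduces to T_s = T_e·[2/(2−ε)]^¼ = 445.0 K.

445 K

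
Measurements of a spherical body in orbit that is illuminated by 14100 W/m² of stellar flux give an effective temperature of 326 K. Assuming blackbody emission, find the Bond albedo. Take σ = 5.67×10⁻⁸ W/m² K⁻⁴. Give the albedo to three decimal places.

0.818

Rearranging the radiative balance, α = 1 − 4σT⁴/S.
σT⁴ = 640.4 W/m², so 4σT⁴ = 2562 W/m².
1−α = 2562/14100 = 0.1817, so α = 0.8183.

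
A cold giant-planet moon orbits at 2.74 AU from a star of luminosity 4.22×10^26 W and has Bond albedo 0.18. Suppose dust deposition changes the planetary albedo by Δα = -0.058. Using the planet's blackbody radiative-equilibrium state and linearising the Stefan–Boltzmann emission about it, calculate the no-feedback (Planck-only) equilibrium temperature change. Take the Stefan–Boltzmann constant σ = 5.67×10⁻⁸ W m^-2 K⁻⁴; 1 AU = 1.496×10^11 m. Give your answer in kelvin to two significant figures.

d = 2.74 × 1.496×10^11 m = 4.099×10^11 m.
S = L/(4πd²) = 199.9 W m^-2.
Unperturbed T_e = [199.9·(1−0.18)/(4σ)]^¼ = 164.0 K.
TOA radiative forcing: ΔF = −S·Δα/4 = −199.9·(-0.058)/4 = 2.898 W m^-2.
The Planck feedback parameter is 4σT_e³ = 0.9996 W m^-2/K.
So ΔT₀ = 2.898/0.9996 = 2.90 K.

2.9 kelvin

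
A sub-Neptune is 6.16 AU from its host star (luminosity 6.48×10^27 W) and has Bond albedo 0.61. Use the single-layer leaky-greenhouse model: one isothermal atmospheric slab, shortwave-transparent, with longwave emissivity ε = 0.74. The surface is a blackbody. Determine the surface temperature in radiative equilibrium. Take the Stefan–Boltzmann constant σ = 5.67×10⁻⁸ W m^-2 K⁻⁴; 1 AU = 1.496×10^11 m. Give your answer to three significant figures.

Orbital distance: d = 6.16 AU = 9.215×10^11 m.
Flux at the orbit: S = L/(4πd²) = 6.48×10^27/(4π·(9.22×10^11)²) = 607.2 W m^-2.
At the top of the atmosphere, σT_e⁴ = S(1−α)/4 = 59.20 W m^-2, giving T_e = 179.8 K.
Surface balance with a leaky layer gives σT_s⁴ = σT_e⁴·2/(2−ε), so T_s = T_e·[2/(2−0.74)]^(1/4) = 201.8 K.

202 K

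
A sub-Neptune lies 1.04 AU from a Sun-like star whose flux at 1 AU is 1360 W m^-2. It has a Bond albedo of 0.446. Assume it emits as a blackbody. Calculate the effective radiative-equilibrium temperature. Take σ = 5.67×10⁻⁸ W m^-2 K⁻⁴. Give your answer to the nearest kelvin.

235 K

Flux at the orbit: S = 1360/(1.04)² = 1257 W m^-2.
The planet absorbs (1−α)S over its disc πR² and re-emits over 4πR², so the mean absorbed flux is (1−0.446)·1257/4 = 174.1 W m^-2.
Set σT⁴ = 174.1 → T = (174.1/σ)^(1/4) = 235.4 K.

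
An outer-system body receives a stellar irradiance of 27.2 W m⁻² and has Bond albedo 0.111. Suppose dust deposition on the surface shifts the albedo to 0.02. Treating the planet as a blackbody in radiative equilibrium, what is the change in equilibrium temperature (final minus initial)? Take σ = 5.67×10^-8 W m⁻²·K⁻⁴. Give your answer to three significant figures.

2.51 K

With α = 0.111, T₁ = 101.6 K.
Final:   T₂ = [S(1−0.02)/(4σ)]^(1/4) = 104.1 K.
Change: 104.1 − 101.6 = 2.506 K.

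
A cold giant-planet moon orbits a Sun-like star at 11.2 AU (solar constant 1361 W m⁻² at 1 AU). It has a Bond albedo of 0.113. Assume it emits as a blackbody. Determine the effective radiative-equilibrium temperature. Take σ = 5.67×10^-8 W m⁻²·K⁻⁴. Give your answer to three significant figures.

80.7 K

Irradiance scales as 1/d², so S = 1361 W m⁻² × (1/11.2)² = 10.85 W m⁻².
The planet absorbs (1−α)S over its disc πR² and re-emits over 4πR², so the mean absorbed flux is (1−0.113)·10.85/4 = 2.406 W m⁻².
Balancing against σT⁴: T = (2.406/5.67×10⁻⁸)^(1/4) = 80.71 K.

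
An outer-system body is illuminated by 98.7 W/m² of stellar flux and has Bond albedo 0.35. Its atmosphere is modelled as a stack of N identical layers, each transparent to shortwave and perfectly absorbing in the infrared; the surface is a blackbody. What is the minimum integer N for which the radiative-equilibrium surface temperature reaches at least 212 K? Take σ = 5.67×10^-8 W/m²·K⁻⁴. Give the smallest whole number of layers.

The effective emission temperature is T_e = [S(1−α)/(4σ)]^¼ = 129.7 K.
T_s = (N+1)^(1/4)·T_e ≥ 212 K requires N+1 ≥ (T_s/T_e)⁴ = (212/129.7)⁴ = 7.141.
The minimum whole number is N = 7.

7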